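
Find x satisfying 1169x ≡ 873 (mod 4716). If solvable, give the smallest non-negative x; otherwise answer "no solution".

1917

First find gcd(1169, 4716):
4716 = 4·1169 + 40
1169 = 29·40 + 9
40 = 4·9 + 4
9 = 2·4 + 1
4 = 4·1 + 0
gcd = 1, so a unique solution mod 4716 exists.
Back-substitute for the Bézout coefficients:
1 = 9 − 2·4
1 = −2·40 + 9·9
1 = 9·1169 − 263·40
1 = −263·4716 + 1061·1169
So 1169·(1061) ≡ 1 (mod 4716), giving 1169⁻¹ ≡ 1061.
x ≡ 1169⁻¹·873 ≡ 1061·873 ≡ 1917 (mod 4716).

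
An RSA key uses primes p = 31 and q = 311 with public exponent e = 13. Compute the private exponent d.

3577

φ(n) = (p−1)(q−1) = 30·310 = 9300.
Need d with 13·d ≡ 1 (mod 9300). Apply the extended Euclidean algorithm:
9300 = 715*13 + 5
13 = 2*5 + 3
5 = 1*3 + 2
3 = 1*2 + 1
2 = 2*1 + 0
Back-substitute:
1 = 3 − 2
1 = −5 + 2·3
1 = 2·13 − 5·5
1 = −5·9300 + 3577·13
So 13·3577 ≡ 1 (mod 9300), hence d = 3577.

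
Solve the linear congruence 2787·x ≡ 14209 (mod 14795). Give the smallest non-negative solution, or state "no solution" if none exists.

5887

First find gcd(2787, 14795):
14795 = 5×2787 + 860
2787 = 3×860 + 207
860 = 4×207 + 32
207 = 6×32 + 15
32 = 2×15 + 2
15 = 7×2 + 1
2 = 2×1 + 0
gcd = 1, so a unique solution mod 14795 exists.
Back-substitute for the Bézout coefficients:
1 = 15 − 7·2
1 = −7·32 + 15·15
1 = 15·207 − 97·32
1 = −97·860 + 403·207
1 = 403·2787 − 1306·860
1 = −1306·14795 + 6933·2787
So 2787·(6933) ≡ 1 (mod 14795), giving 2787⁻¹ ≡ 6933.
x ≡ 2787⁻¹·14209 ≡ 6933·14209 ≡ 5887 (mod 14795).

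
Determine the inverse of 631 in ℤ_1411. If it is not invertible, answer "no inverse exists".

1250

gcd(1411, 631) by repeated division:
1411 = 2×631 + 149
631 = 4×149 + 35
149 = 4×35 + 9
35 = 3×9 + 8
9 = 1×8 + 1
8 = 8×1 + 0
Since gcd(631, 1411) = 1, back-substitute to write 1 as a combination:
1 = 9 − 8
1 = −35 + 4·9
1 = 4·149 − 17·35
1 = −17·631 + 72·149
1 = 72·1411 − 161·631
Hence 631⁻¹ ≡ -161 ≡ 1250 (mod 1411).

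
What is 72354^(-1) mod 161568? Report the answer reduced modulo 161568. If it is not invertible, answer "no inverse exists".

no inverse exists

Euclidean algorithm on 161568, 72354:
161568 = 2×72354 + 16860
72354 = 4×16860 + 4914
16860 = 3×4914 + 2118
4914 = 2×2118 + 678
2118 = 3×678 + 84
678 = 8×84 + 6
84 = 14×6 + 0
Since gcd = 6 > 1, 72354 is not a unit mod 161568.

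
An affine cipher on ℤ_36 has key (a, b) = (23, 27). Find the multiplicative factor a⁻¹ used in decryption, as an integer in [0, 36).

Extended Euclidean algorithm:
36 = 1×23 + 13
23 = 1×13 + 10
13 = 1×10 + 3
10 = 3×3 + 1
3 = 3×1 + 0
gcd = 1, so the inverse exists. Back-substitute:
1 = 10 − 3·3
1 = −3·13 + 4·10
1 = 4·23 − 7·13
1 = −7·36 + 11·23
So 23·11 ≡ 1 (mod 36).

11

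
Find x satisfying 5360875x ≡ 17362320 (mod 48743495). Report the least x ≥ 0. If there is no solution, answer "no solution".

6812877

First find gcd(5360875, 48743495):
48743495 = 9*5360875 + 495620
5360875 = 10*495620 + 404675
495620 = 1*404675 + 90945
404675 = 4*90945 + 40895
90945 = 2*40895 + 9155
40895 = 4*9155 + 4275
9155 = 2*4275 + 605
4275 = 7*605 + 40
605 = 15*40 + 5
40 = 8*5 + 0
gcd = 5 and 5 | 17362320, so solutions exist. Divide through by 5: 1072175x ≡ 3472464 (mod 9748699).
Now find 1072175⁻¹ mod 9748699:
9748699 = 9·1072175 + 99124
1072175 = 10·99124 + 80935
99124 = 1·80935 + 18189
80935 = 4·18189 + 8179
18189 = 2·8179 + 1831
8179 = 4·1831 + 855
1831 = 2·855 + 121
855 = 7·121 + 8
121 = 15·8 + 1
8 = 8·1 + 0
Back-substitute:
1 = 121 − 15·8
1 = −15·855 + 106·121
1 = 106·1831 − 227·855
1 = −227·8179 + 1014·1831
1 = 1014·18189 − 2255·8179
1 = −2255·80935 + 10034·18189
1 = 10034·99124 − 12289·80935
1 = −12289·1072175 + 132924·99124
1 = 132924·9748699 − 1208605·1072175
So 1072175·(-1208605) ≡ 1 (mod 9748699), i.e. 1072175⁻¹ ≡ 8540094.
Then x ≡ 8540094·3472464 ≡ 6812877 (mod 9748699); the smallest non-negative solution is x = 6812877.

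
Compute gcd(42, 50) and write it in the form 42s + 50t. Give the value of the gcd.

Repeated division:
50 = 1×42 + 8
42 = 5×8 + 2
8 = 4×2 + 0
gcd(42, 50) = 2.
Back-substituting:
2 = 42 − 5·8
2 = −5·50 + 6·42
So 2 = (-5)·50 + (6)·42.

2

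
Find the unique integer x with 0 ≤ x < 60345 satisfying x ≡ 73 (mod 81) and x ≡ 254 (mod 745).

Write x = 73 + 81·k. Then 81·k ≡ 254 − 73 ≡ 181 (mod 745).
Need 81⁻¹ mod 745. Extended Euclid on (745, 81):
745 = 9*81 + 16
81 = 5*16 + 1
16 = 16*1 + 0
Back-substitute:
1 = 81 − 5·16
1 = −5·745 + 46·81
81⁻¹ ≡ 46 (mod 745), so k ≡ 46·181 ≡ 131 (mod 745).
x = 73 + 81·131 = 10684.

10684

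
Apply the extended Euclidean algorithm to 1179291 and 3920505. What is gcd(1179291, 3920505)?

3

Repeated division:
3920505 = 3×1179291 + 382632
1179291 = 3×382632 + 31395
382632 = 12×31395 + 5892
31395 = 5×5892 + 1935
5892 = 3×1935 + 87
1935 = 22×87 + 21
87 = 4×21 + 3
21 = 7×3 + 0
gcd(1179291, 3920505) = 3.
Back-substituting:
3 = 87 − 4·21
3 = −4·1935 + 89·87
3 = 89·5892 − 271·1935
3 = −271·31395 + 1444·5892
3 = 1444·382632 − 17599·31395
3 = −17599·1179291 + 54241·382632
3 = 54241·3920505 − 180322·1179291
So 3 = (54241)·3920505 + (-180322)·1179291.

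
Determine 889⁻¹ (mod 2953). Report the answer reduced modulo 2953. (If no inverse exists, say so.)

Extended Euclidean algorithm:
2953 = 3·889 + 286
889 = 3·286 + 31
286 = 9·31 + 7
31 = 4·7 + 3
7 = 2·3 + 1
3 = 3·1 + 0
Since gcd(889, 2953) = 1, back-substitute to write 1 as a combination:
1 = 7 − 2·3
1 = −2·31 + 9·7
1 = 9·286 − 83·31
1 = −83·889 + 258·286
1 = 258·2953 − 857·889
Hence 889⁻¹ ≡ -857 ≡ 2096 (mod 2953).

2096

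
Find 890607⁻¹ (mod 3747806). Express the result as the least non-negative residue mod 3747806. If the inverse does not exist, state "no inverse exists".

gcd(3747806, 890607) by repeated division:
3747806 = 4·890607 + 185378
890607 = 4·185378 + 149095
185378 = 1·149095 + 36283
149095 = 4·36283 + 3963
36283 = 9·3963 + 616
3963 = 6·616 + 267
616 = 2·267 + 82
267 = 3·82 + 21
82 = 3·21 + 19
21 = 1·19 + 2
19 = 9·2 + 1
2 = 2·1 + 0
The gcd is 1. Working backward:
1 = 19 − 9·2
1 = −9·21 + 10·19
1 = 10·82 − 39·21
1 = −39·267 + 127·82
1 = 127·616 − 293·267
1 = −293·3963 + 1885·616
1 = 1885·36283 − 17258·3963
1 = −17258·149095 + 70917·36283
1 = 70917·185378 − 88175·149095
1 = −88175·890607 + 423617·185378
1 = 423617·3747806 − 1782643·890607
So 890607·(-1782643) ≡ 1 (mod 3747806), and -1782643 ≡ 1965163 (mod 3747806).

1965163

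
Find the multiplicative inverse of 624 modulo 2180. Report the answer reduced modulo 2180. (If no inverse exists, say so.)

Euclidean algorithm on 2180, 624:
2180 = 3·624 + 308
624 = 2·308 + 8
308 = 38·8 + 4
8 = 2·4 + 0
The gcd is 4, not 1, hence no inverse exists.

no inverse exists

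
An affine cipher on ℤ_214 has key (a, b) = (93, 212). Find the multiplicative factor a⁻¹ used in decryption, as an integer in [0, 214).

gcd(214, 93) by repeated division:
214 = 2*93 + 28
93 = 3*28 + 9
28 = 3*9 + 1
9 = 9*1 + 0
The gcd is 1. Working backward:
1 = 28 − 3·9
1 = −3·93 + 10·28
1 = 10·214 − 23·93
Thus 93·(-23) ≡ 1 (mod 214); reducing, -23 mod 214 = 191.

191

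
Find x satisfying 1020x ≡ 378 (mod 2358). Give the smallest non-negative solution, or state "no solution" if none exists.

First find gcd(1020, 2358):
2358 = 2·1020 + 318
1020 = 3·318 + 66
318 = 4·66 + 54
66 = 1·54 + 12
54 = 4·12 + 6
12 = 2·6 + 0
gcd = 6 and 6 | 378, so solutions exist. Divide through by 6: 170x ≡ 63 (mod 393).
Now find 170⁻¹ mod 393:
393 = 2*170 + 53
170 = 3*53 + 11
53 = 4*11 + 9
11 = 1*9 + 2
9 = 4*2 + 1
2 = 2*1 + 0
Back-substitute:
1 = 9 − 4·2
1 = −4·11 + 5·9
1 = 5·53 − 24·11
1 = −24·170 + 77·53
1 = 77·393 − 178·170
So 170·(-178) ≡ 1 (mod 393), i.e. 170⁻¹ ≡ 215.
Then x ≡ 215·63 ≡ 183 (mod 393); the smallest non-negative solution is x = 183.

183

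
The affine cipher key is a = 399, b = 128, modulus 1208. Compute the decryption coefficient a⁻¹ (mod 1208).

Extended Euclidean algorithm:
1208 = 3·399 + 11
399 = 36·11 + 3
11 = 3·3 + 2
3 = 1·2 + 1
2 = 2·1 + 0
Since gcd(399, 1208) = 1, back-substitute to write 1 as a combination:
1 = 3 − 2
1 = −11 + 4·3
1 = 4·399 − 145·11
1 = −145·1208 + 439·399
So 399·439 ≡ 1 (mod 1208).

439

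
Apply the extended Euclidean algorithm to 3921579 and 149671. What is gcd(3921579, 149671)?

Euclidean algorithm:
3921579 = 26*149671 + 30133
149671 = 4*30133 + 29139
30133 = 1*29139 + 994
29139 = 29*994 + 313
994 = 3*313 + 55
313 = 5*55 + 38
55 = 1*38 + 17
38 = 2*17 + 4
17 = 4*4 + 1
4 = 4*1 + 0
gcd(3921579, 149671) = 1.
Back-substituting:
1 = 17 − 4·4
1 = −4·38 + 9·17
1 = 9·55 − 13·38
1 = −13·313 + 74·55
1 = 74·994 − 235·313
1 = −235·29139 + 6889·994
1 = 6889·30133 − 7124·29139
1 = −7124·149671 + 35385·30133
1 = 35385·3921579 − 927134·149671
So 1 = (35385)·3921579 + (-927134)·149671.

1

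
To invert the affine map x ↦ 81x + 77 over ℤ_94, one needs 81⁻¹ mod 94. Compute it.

65

Run Euclid on (94, 81):
94 = 1×81 + 13
81 = 6×13 + 3
13 = 4×3 + 1
3 = 3×1 + 0
gcd = 1, so the inverse exists. Back-substitute:
1 = 13 − 4·3
1 = −4·81 + 25·13
1 = 25·94 − 29·81
Hence 81⁻¹ ≡ -29 ≡ 65 (mod 94).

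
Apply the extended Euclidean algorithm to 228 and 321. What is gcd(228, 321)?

3

Apply Euclid's algorithm to 321 and 228:
321 = 1*228 + 93
228 = 2*93 + 42
93 = 2*42 + 9
42 = 4*9 + 6
9 = 1*6 + 3
6 = 2*3 + 0
gcd(228, 321) = 3.
Back-substituting:
3 = 9 − 6
3 = −42 + 5·9
3 = 5·93 − 11·42
3 = −11·228 + 27·93
3 = 27·321 − 38·228
So 3 = (27)·321 + (-38)·228.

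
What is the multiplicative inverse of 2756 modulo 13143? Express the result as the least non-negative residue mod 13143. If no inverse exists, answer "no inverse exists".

no inverse exists

Compute gcd(2756, 13143):
13143 = 4·2756 + 2119
2756 = 1·2119 + 637
2119 = 3·637 + 208
637 = 3·208 + 13
208 = 16·13 + 0
Since gcd = 13 > 1, 2756 is not a unit mod 13143.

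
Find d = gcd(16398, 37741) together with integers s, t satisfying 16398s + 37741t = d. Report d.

1

Repeated division:
37741 = 2*16398 + 4945
16398 = 3*4945 + 1563
4945 = 3*1563 + 256
1563 = 6*256 + 27
256 = 9*27 + 13
27 = 2*13 + 1
13 = 13*1 + 0
gcd(16398, 37741) = 1.
Working backward:
1 = 27 − 2·13
1 = −2·256 + 19·27
1 = 19·1563 − 116·256
1 = −116·4945 + 367·1563
1 = 367·16398 − 1217·4945
1 = −1217·37741 + 2801·16398
So 1 = (-1217)·37741 + (2801)·16398.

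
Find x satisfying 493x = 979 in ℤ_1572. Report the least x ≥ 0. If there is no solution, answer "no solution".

First find gcd(493, 1572):
1572 = 3*493 + 93
493 = 5*93 + 28
93 = 3*28 + 9
28 = 3*9 + 1
9 = 9*1 + 0
gcd = 1, so a unique solution mod 1572 exists.
Back-substitute for the Bézout coefficients:
1 = 28 − 3·9
1 = −3·93 + 10·28
1 = 10·493 − 53·93
1 = −53·1572 + 169·493
So 493·(169) ≡ 1 (mod 1572), giving 493⁻¹ ≡ 169.
x ≡ 493⁻¹·979 ≡ 169·979 ≡ 391 (mod 1572).

391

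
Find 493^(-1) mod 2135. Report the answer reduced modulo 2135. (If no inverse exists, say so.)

Run Euclid on (2135, 493):
2135 = 4×493 + 163
493 = 3×163 + 4
163 = 40×4 + 3
4 = 1×3 + 1
3 = 3×1 + 0
gcd = 1, so the inverse exists. Back-substitute:
1 = 4 − 3
1 = −163 + 41·4
1 = 41·493 − 124·163
1 = −124·2135 + 537·493
So 493·537 ≡ 1 (mod 2135).

537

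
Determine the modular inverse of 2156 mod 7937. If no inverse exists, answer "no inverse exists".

Run Euclid on (7937, 2156):
7937 = 3·2156 + 1469
2156 = 1·1469 + 687
1469 = 2·687 + 95
687 = 7·95 + 22
95 = 4·22 + 7
22 = 3·7 + 1
7 = 7·1 + 0
gcd = 1, so the inverse exists. Back-substitute:
1 = 22 − 3·7
1 = −3·95 + 13·22
1 = 13·687 − 94·95
1 = −94·1469 + 201·687
1 = 201·2156 − 295·1469
1 = −295·7937 + 1086·2156
So 2156·1086 ≡ 1 (mod 7937).

1086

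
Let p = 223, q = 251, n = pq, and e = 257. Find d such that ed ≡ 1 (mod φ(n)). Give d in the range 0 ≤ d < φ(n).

φ(n) = (p−1)(q−1) = 222·250 = 55500.
Need d with 257·d ≡ 1 (mod 55500). Apply the extended Euclidean algorithm:
55500 = 215*257 + 245
257 = 1*245 + 12
245 = 20*12 + 5
12 = 2*5 + 2
5 = 2*2 + 1
2 = 2*1 + 0
Back-substitute:
1 = 5 − 2·2
1 = −2·12 + 5·5
1 = 5·245 − 102·12
1 = −102·257 + 107·245
1 = 107·55500 − 23107·257
So 257·(-23107) ≡ 1 (mod 55500), hence d ≡ -23107 ≡ 32393 (mod 55500).

32393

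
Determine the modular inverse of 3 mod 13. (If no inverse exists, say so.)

Run Euclid on (13, 3):
13 = 4*3 + 1
3 = 3*1 + 0
gcd = 1, so the inverse exists. Back-substitute:
1 = 13 − 4·3
Hence 3⁻¹ ≡ -4 ≡ 9 (mod 13).

9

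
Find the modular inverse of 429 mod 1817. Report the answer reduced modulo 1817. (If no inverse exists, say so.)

1745

Extended Euclidean algorithm:
1817 = 4×429 + 101
429 = 4×101 + 25
101 = 4×25 + 1
25 = 25×1 + 0
Since gcd(429, 1817) = 1, back-substitute to write 1 as a combination:
1 = 101 − 4·25
1 = −4·429 + 17·101
1 = 17·1817 − 72·429
So 429·(-72) ≡ 1 (mod 1817), and -72 ≡ 1745 (mod 1817).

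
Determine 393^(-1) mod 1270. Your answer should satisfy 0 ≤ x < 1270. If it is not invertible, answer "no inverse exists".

307

Extended Euclidean algorithm:
1270 = 3*393 + 91
393 = 4*91 + 29
91 = 3*29 + 4
29 = 7*4 + 1
4 = 4*1 + 0
Since gcd(393, 1270) = 1, back-substitute to write 1 as a combination:
1 = 29 − 7·4
1 = −7·91 + 22·29
1 = 22·393 − 95·91
1 = −95·1270 + 307·393
So 393·307 ≡ 1 (mod 1270).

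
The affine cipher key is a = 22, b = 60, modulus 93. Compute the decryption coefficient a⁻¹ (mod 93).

55

Run Euclid on (93, 22):
93 = 4·22 + 5
22 = 4·5 + 2
5 = 2·2 + 1
2 = 2·1 + 0
Since gcd(22, 93) = 1, back-substitute to write 1 as a combination:
1 = 5 − 2·2
1 = −2·22 + 9·5
1 = 9·93 − 38·22
Hence 22⁻¹ ≡ -38 ≡ 55 (mod 93).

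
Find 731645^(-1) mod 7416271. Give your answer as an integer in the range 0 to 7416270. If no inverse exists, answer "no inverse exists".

2138676

Apply the Euclidean algorithm to 7416271 and 731645:
7416271 = 10*731645 + 99821
731645 = 7*99821 + 32898
99821 = 3*32898 + 1127
32898 = 29*1127 + 215
1127 = 5*215 + 52
215 = 4*52 + 7
52 = 7*7 + 3
7 = 2*3 + 1
3 = 3*1 + 0
The gcd is 1. Working backward:
1 = 7 − 2·3
1 = −2·52 + 15·7
1 = 15·215 − 62·52
1 = −62·1127 + 325·215
1 = 325·32898 − 9487·1127
1 = −9487·99821 + 28786·32898
1 = 28786·731645 − 210989·99821
1 = −210989·7416271 + 2138676·731645
So 731645·2138676 ≡ 1 (mod 7416271).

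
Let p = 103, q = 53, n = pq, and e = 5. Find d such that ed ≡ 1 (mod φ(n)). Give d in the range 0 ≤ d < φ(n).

1061

φ(n) = (p−1)(q−1) = 102·52 = 5304.
Need d with 5·d ≡ 1 (mod 5304). Apply the extended Euclidean algorithm:
5304 = 1060*5 + 4
5 = 1*4 + 1
4 = 4*1 + 0
Back-substitute:
1 = 5 − 4
1 = −5304 + 1061·5
So 5·1061 ≡ 1 (mod 5304), hence d = 1061.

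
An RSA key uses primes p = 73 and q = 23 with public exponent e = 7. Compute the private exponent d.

679

φ(n) = (p−1)(q−1) = 72·22 = 1584.
Need d with 7·d ≡ 1 (mod 1584). Apply the extended Euclidean algorithm:
1584 = 226·7 + 2
7 = 3·2 + 1
2 = 2·1 + 0
Back-substitute:
1 = 7 − 3·2
1 = −3·1584 + 679·7
So 7·679 ≡ 1 (mod 1584), hence d = 679.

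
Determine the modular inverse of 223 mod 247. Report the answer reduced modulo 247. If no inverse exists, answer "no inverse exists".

72

gcd(247, 223) by repeated division:
247 = 1*223 + 24
223 = 9*24 + 7
24 = 3*7 + 3
7 = 2*3 + 1
3 = 3*1 + 0
gcd = 1, so the inverse exists. Back-substitute:
1 = 7 − 2·3
1 = −2·24 + 7·7
1 = 7·223 − 65·24
1 = −65·247 + 72·223
So 223·72 ≡ 1 (mod 247).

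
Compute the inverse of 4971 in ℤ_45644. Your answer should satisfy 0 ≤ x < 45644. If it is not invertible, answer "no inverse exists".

Run Euclid on (45644, 4971):
45644 = 9×4971 + 905
4971 = 5×905 + 446
905 = 2×446 + 13
446 = 34×13 + 4
13 = 3×4 + 1
4 = 4×1 + 0
gcd = 1, so the inverse exists. Back-substitute:
1 = 13 − 3·4
1 = −3·446 + 103·13
1 = 103·905 − 209·446
1 = −209·4971 + 1148·905
1 = 1148·45644 − 10541·4971
Hence 4971⁻¹ ≡ -10541 ≡ 35103 (mod 45644).

35103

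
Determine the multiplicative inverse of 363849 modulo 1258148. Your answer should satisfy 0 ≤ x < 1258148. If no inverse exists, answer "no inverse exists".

Extended Euclidean algorithm:
1258148 = 3·363849 + 166601
363849 = 2·166601 + 30647
166601 = 5·30647 + 13366
30647 = 2·13366 + 3915
13366 = 3·3915 + 1621
3915 = 2·1621 + 673
1621 = 2·673 + 275
673 = 2·275 + 123
275 = 2·123 + 29
123 = 4·29 + 7
29 = 4·7 + 1
7 = 7·1 + 0
The gcd is 1. Working backward:
1 = 29 − 4·7
1 = −4·123 + 17·29
1 = 17·275 − 38·123
1 = −38·673 + 93·275
1 = 93·1621 − 224·673
1 = −224·3915 + 541·1621
1 = 541·13366 − 1847·3915
1 = −1847·30647 + 4235·13366
1 = 4235·166601 − 23022·30647
1 = −23022·363849 + 50279·166601
1 = 50279·1258148 − 173859·363849
Thus 363849·(-173859) ≡ 1 (mod 1258148); reducing, -173859 mod 1258148 = 1084289.

1084289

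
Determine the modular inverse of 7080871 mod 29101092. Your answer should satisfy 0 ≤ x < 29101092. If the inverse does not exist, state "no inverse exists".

Run Euclid on (29101092, 7080871):
29101092 = 4*7080871 + 777608
7080871 = 9*777608 + 82399
777608 = 9*82399 + 36017
82399 = 2*36017 + 10365
36017 = 3*10365 + 4922
10365 = 2*4922 + 521
4922 = 9*521 + 233
521 = 2*233 + 55
233 = 4*55 + 13
55 = 4*13 + 3
13 = 4*3 + 1
3 = 3*1 + 0
Since gcd(7080871, 29101092) = 1, back-substitute to write 1 as a combination:
1 = 13 − 4·3
1 = −4·55 + 17·13
1 = 17·233 − 72·55
1 = −72·521 + 161·233
1 = 161·4922 − 1521·521
1 = −1521·10365 + 3203·4922
1 = 3203·36017 − 11130·10365
1 = −11130·82399 + 25463·36017
1 = 25463·777608 − 240297·82399
1 = −240297·7080871 + 2188136·777608
1 = 2188136·29101092 − 8992841·7080871
So 7080871·(-8992841) ≡ 1 (mod 29101092), and -8992841 ≡ 20108251 (mod 29101092).

20108251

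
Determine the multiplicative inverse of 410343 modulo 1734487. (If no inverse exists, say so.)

1209512

Extended Euclidean algorithm:
1734487 = 4·410343 + 93115
410343 = 4·93115 + 37883
93115 = 2·37883 + 17349
37883 = 2·17349 + 3185
17349 = 5·3185 + 1424
3185 = 2·1424 + 337
1424 = 4·337 + 76
337 = 4·76 + 33
76 = 2·33 + 10
33 = 3·10 + 3
10 = 3·3 + 1
3 = 3·1 + 0
gcd = 1, so the inverse exists. Back-substitute:
1 = 10 − 3·3
1 = −3·33 + 10·10
1 = 10·76 − 23·33
1 = −23·337 + 102·76
1 = 102·1424 − 431·337
1 = −431·3185 + 964·1424
1 = 964·17349 − 5251·3185
1 = −5251·37883 + 11466·17349
1 = 11466·93115 − 28183·37883
1 = −28183·410343 + 124198·93115
1 = 124198·1734487 − 524975·410343
Thus 410343·(-524975) ≡ 1 (mod 1734487); reducing, -524975 mod 1734487 = 1209512.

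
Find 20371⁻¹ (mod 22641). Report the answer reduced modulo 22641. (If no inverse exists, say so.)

Apply the Euclidean algorithm to 22641 and 20371:
22641 = 1*20371 + 2270
20371 = 8*2270 + 2211
2270 = 1*2211 + 59
2211 = 37*59 + 28
59 = 2*28 + 3
28 = 9*3 + 1
3 = 3*1 + 0
The gcd is 1. Working backward:
1 = 28 − 9·3
1 = −9·59 + 19·28
1 = 19·2211 − 712·59
1 = −712·2270 + 731·2211
1 = 731·20371 − 6560·2270
1 = −6560·22641 + 7291·20371
So 20371·7291 ≡ 1 (mod 22641).

7291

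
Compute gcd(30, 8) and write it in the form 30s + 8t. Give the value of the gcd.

Apply Euclid's algorithm to 30 and 8:
30 = 3×8 + 6
8 = 1×6 + 2
6 = 3×2 + 0
gcd(30, 8) = 2.
Back-substituting:
2 = 8 − 6
2 = −30 + 4·8
So 2 = (-1)·30 + (4)·8.

2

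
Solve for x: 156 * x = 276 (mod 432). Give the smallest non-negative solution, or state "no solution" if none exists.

35

First find gcd(156, 432):
432 = 2*156 + 120
156 = 1*120 + 36
120 = 3*36 + 12
36 = 3*12 + 0
gcd = 12 and 12 | 276, so solutions exist. Divide through by 12: 13x ≡ 23 (mod 36).
Now find 13⁻¹ mod 36:
36 = 2*13 + 10
13 = 1*10 + 3
10 = 3*3 + 1
3 = 3*1 + 0
Back-substitute:
1 = 10 − 3·3
1 = −3·13 + 4·10
1 = 4·36 − 11·13
So 13·(-11) ≡ 1 (mod 36), i.e. 13⁻¹ ≡ 25.
Then x ≡ 25·23 ≡ 35 (mod 36); the smallest non-negative solution is x = 35.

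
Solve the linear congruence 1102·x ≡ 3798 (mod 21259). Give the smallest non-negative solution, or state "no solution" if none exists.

First find gcd(1102, 21259):
21259 = 19×1102 + 321
1102 = 3×321 + 139
321 = 2×139 + 43
139 = 3×43 + 10
43 = 4×10 + 3
10 = 3×3 + 1
3 = 3×1 + 0
gcd = 1, so a unique solution mod 21259 exists.
Back-substitute for the Bézout coefficients:
1 = 10 − 3·3
1 = −3·43 + 13·10
1 = 13·139 − 42·43
1 = −42·321 + 97·139
1 = 97·1102 − 333·321
1 = −333·21259 + 6424·1102
So 1102·(6424) ≡ 1 (mod 21259), giving 1102⁻¹ ≡ 6424.
x ≡ 1102⁻¹·3798 ≡ 6424·3798 ≡ 14279 (mod 21259).

14279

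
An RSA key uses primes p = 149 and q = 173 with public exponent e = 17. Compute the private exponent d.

17969

φ(n) = (p−1)(q−1) = 148·172 = 25456.
Need d with 17·d ≡ 1 (mod 25456). Apply the extended Euclidean algorithm:
25456 = 1497×17 + 7
17 = 2×7 + 3
7 = 2×3 + 1
3 = 3×1 + 0
Back-substitute:
1 = 7 − 2·3
1 = −2·17 + 5·7
1 = 5·25456 − 7487·17
So 17·(-7487) ≡ 1 (mod 25456), hence d ≡ -7487 ≡ 17969 (mod 25456).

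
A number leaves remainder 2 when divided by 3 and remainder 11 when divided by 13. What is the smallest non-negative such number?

11

Write x = 2 + 3·k. Then 3·k ≡ 11 − 2 ≡ 9 (mod 13).
Need 3⁻¹ mod 13. Extended Euclid on (13, 3):
13 = 4×3 + 1
3 = 3×1 + 0
Back-substitute:
1 = 13 − 4·3
3⁻¹ ≡ 9 (mod 13), so k ≡ 9·9 ≡ 3 (mod 13).
x = 2 + 3·3 = 11.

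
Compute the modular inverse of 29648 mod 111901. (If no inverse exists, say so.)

74924

gcd(111901, 29648) by repeated division:
111901 = 3·29648 + 22957
29648 = 1·22957 + 6691
22957 = 3·6691 + 2884
6691 = 2·2884 + 923
2884 = 3·923 + 115
923 = 8·115 + 3
115 = 38·3 + 1
3 = 3·1 + 0
gcd = 1, so the inverse exists. Back-substitute:
1 = 115 − 38·3
1 = −38·923 + 305·115
1 = 305·2884 − 953·923
1 = −953·6691 + 2211·2884
1 = 2211·22957 − 7586·6691
1 = −7586·29648 + 9797·22957
1 = 9797·111901 − 36977·29648
Hence 29648⁻¹ ≡ -36977 ≡ 74924 (mod 111901).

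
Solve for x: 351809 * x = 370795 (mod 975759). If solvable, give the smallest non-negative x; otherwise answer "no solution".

First find gcd(351809, 975759):
975759 = 2*351809 + 272141
351809 = 1*272141 + 79668
272141 = 3*79668 + 33137
79668 = 2*33137 + 13394
33137 = 2*13394 + 6349
13394 = 2*6349 + 696
6349 = 9*696 + 85
696 = 8*85 + 16
85 = 5*16 + 5
16 = 3*5 + 1
5 = 5*1 + 0
gcd = 1, so a unique solution mod 975759 exists.
Back-substitute for the Bézout coefficients:
1 = 16 − 3·5
1 = −3·85 + 16·16
1 = 16·696 − 131·85
1 = −131·6349 + 1195·696
1 = 1195·13394 − 2521·6349
1 = −2521·33137 + 6237·13394
1 = 6237·79668 − 14995·33137
1 = −14995·272141 + 51222·79668
1 = 51222·351809 − 66217·272141
1 = −66217·975759 + 183656·351809
So 351809·(183656) ≡ 1 (mod 975759), giving 351809⁻¹ ≡ 183656.
x ≡ 351809⁻¹·370795 ≡ 183656·370795 ≡ 505910 (mod 975759).

505910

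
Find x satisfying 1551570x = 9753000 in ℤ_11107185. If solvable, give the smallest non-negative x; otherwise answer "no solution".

First find gcd(1551570, 11107185):
11107185 = 7×1551570 + 246195
1551570 = 6×246195 + 74400
246195 = 3×74400 + 22995
74400 = 3×22995 + 5415
22995 = 4×5415 + 1335
5415 = 4×1335 + 75
1335 = 17×75 + 60
75 = 1×60 + 15
60 = 4×15 + 0
gcd = 15 and 15 | 9753000, so solutions exist. Divide through by 15: 103438x ≡ 650200 (mod 740479).
Now find 103438⁻¹ mod 740479:
740479 = 7·103438 + 16413
103438 = 6·16413 + 4960
16413 = 3·4960 + 1533
4960 = 3·1533 + 361
1533 = 4·361 + 89
361 = 4·89 + 5
89 = 17·5 + 4
5 = 1·4 + 1
4 = 4·1 + 0
Back-substitute:
1 = 5 − 4
1 = −89 + 18·5
1 = 18·361 − 73·89
1 = −73·1533 + 310·361
1 = 310·4960 − 1003·1533
1 = −1003·16413 + 3319·4960
1 = 3319·103438 − 20917·16413
1 = −20917·740479 + 149738·103438
So 103438⁻¹ ≡ 149738 (mod 740479).
Then x ≡ 149738·650200 ≡ 728201 (mod 740479); the smallest non-negative solution is x = 728201.

728201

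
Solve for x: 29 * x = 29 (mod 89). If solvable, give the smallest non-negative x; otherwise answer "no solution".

First find gcd(29, 89):
89 = 3×29 + 2
29 = 14×2 + 1
2 = 2×1 + 0
gcd = 1, so a unique solution mod 89 exists.
Back-substitute for the Bézout coefficients:
1 = 29 − 14·2
1 = −14·89 + 43·29
So 29·(43) ≡ 1 (mod 89), giving 29⁻¹ ≡ 43.
x ≡ 29⁻¹·29 ≡ 43·29 ≡ 1 (mod 89).

1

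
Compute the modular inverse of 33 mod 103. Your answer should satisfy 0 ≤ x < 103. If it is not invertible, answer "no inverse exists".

Extended Euclidean algorithm:
103 = 3·33 + 4
33 = 8·4 + 1
4 = 4·1 + 0
gcd = 1, so the inverse exists. Back-substitute:
1 = 33 − 8·4
1 = −8·103 + 25·33
So 33·25 ≡ 1 (mod 103).

25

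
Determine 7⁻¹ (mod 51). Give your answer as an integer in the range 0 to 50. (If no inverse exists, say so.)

Extended Euclidean algorithm:
51 = 7*7 + 2
7 = 3*2 + 1
2 = 2*1 + 0
Since gcd(7, 51) = 1, back-substitute to write 1 as a combination:
1 = 7 − 3·2
1 = −3·51 + 22·7
So 7·22 ≡ 1 (mod 51).

22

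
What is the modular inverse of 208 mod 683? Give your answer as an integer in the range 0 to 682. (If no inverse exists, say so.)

Run Euclid on (683, 208):
683 = 3×208 + 59
208 = 3×59 + 31
59 = 1×31 + 28
31 = 1×28 + 3
28 = 9×3 + 1
3 = 3×1 + 0
gcd = 1, so the inverse exists. Back-substitute:
1 = 28 − 9·3
1 = −9·31 + 10·28
1 = 10·59 − 19·31
1 = −19·208 + 67·59
1 = 67·683 − 220·208
So 208·(-220) ≡ 1 (mod 683), and -220 ≡ 463 (mod 683).

463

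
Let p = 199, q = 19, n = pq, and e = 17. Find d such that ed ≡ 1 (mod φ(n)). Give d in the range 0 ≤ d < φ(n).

φ(n) = (p−1)(q−1) = 198·18 = 3564.
Need d with 17·d ≡ 1 (mod 3564). Apply the extended Euclidean algorithm:
3564 = 209·17 + 11
17 = 1·11 + 6
11 = 1·6 + 5
6 = 1·5 + 1
5 = 5·1 + 0
Back-substitute:
1 = 6 − 5
1 = −11 + 2·6
1 = 2·17 − 3·11
1 = −3·3564 + 629·17
So 17·629 ≡ 1 (mod 3564), hence d = 629.

629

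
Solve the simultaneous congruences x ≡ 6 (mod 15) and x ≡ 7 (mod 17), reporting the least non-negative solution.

Write x = 6 + 15·k. Then 15·k ≡ 7 − 6 ≡ 1 (mod 17).
Need 15⁻¹ mod 17. Extended Euclid on (17, 15):
17 = 1*15 + 2
15 = 7*2 + 1
2 = 2*1 + 0
Back-substitute:
1 = 15 − 7·2
1 = −7·17 + 8·15
15⁻¹ ≡ 8 (mod 17), so k ≡ 8·1 ≡ 8 (mod 17).
x = 6 + 15·8 = 126.

126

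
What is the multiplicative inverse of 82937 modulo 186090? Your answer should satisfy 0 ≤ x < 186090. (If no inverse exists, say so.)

gcd(186090, 82937) by repeated division:
186090 = 2×82937 + 20216
82937 = 4×20216 + 2073
20216 = 9×2073 + 1559
2073 = 1×1559 + 514
1559 = 3×514 + 17
514 = 30×17 + 4
17 = 4×4 + 1
4 = 4×1 + 0
The gcd is 1. Working backward:
1 = 17 − 4·4
1 = −4·514 + 121·17
1 = 121·1559 − 367·514
1 = −367·2073 + 488·1559
1 = 488·20216 − 4759·2073
1 = −4759·82937 + 19524·20216
1 = 19524·186090 − 43807·82937
So 82937·(-43807) ≡ 1 (mod 186090), and -43807 ≡ 142283 (mod 186090).

142283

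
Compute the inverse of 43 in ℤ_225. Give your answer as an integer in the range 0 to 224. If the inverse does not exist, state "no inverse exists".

Apply the Euclidean algorithm to 225 and 43:
225 = 5×43 + 10
43 = 4×10 + 3
10 = 3×3 + 1
3 = 3×1 + 0
gcd = 1, so the inverse exists. Back-substitute:
1 = 10 − 3·3
1 = −3·43 + 13·10
1 = 13·225 − 68·43
So 43·(-68) ≡ 1 (mod 225), and -68 ≡ 157 (mod 225).

157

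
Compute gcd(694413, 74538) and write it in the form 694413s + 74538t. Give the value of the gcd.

Apply Euclid's algorithm to 694413 and 74538:
694413 = 9×74538 + 23571
74538 = 3×23571 + 3825
23571 = 6×3825 + 621
3825 = 6×621 + 99
621 = 6×99 + 27
99 = 3×27 + 18
27 = 1×18 + 9
18 = 2×9 + 0
gcd(694413, 74538) = 9.
Express as a combination:
9 = 27 − 18
9 = −99 + 4·27
9 = 4·621 − 25·99
9 = −25·3825 + 154·621
9 = 154·23571 − 949·3825
9 = −949·74538 + 3001·23571
9 = 3001·694413 − 27958·74538
So 9 = (3001)·694413 + (-27958)·74538.

9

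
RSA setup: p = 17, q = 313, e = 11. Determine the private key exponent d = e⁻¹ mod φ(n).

2723

φ(n) = (p−1)(q−1) = 16·312 = 4992.
Need d with 11·d ≡ 1 (mod 4992). Apply the extended Euclidean algorithm:
4992 = 453*11 + 9
11 = 1*9 + 2
9 = 4*2 + 1
2 = 2*1 + 0
Back-substitute:
1 = 9 − 4·2
1 = −4·11 + 5·9
1 = 5·4992 − 2269·11
So 11·(-2269) ≡ 1 (mod 4992), hence d ≡ -2269 ≡ 2723 (mod 4992).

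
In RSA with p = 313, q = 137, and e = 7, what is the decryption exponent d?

φ(n) = (p−1)(q−1) = 312·136 = 42432.
Need d with 7·d ≡ 1 (mod 42432). Apply the extended Euclidean algorithm:
42432 = 6061*7 + 5
7 = 1*5 + 2
5 = 2*2 + 1
2 = 2*1 + 0
Back-substitute:
1 = 5 − 2·2
1 = −2·7 + 3·5
1 = 3·42432 − 18185·7
So 7·(-18185) ≡ 1 (mod 42432), hence d ≡ -18185 ≡ 24247 (mod 42432).

24247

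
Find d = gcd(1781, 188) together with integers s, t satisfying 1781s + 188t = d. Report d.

Repeated division:
1781 = 9·188 + 89
188 = 2·89 + 10
89 = 8·10 + 9
10 = 1·9 + 1
9 = 9·1 + 0
gcd(1781, 188) = 1.
Back-substituting:
1 = 10 − 9
1 = −89 + 9·10
1 = 9·188 − 19·89
1 = −19·1781 + 180·188
So 1 = (-19)·1781 + (180)·188.

1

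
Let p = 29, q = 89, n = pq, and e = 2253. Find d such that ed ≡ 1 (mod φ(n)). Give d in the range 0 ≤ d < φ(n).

φ(n) = (p−1)(q−1) = 28·88 = 2464.
Need d with 2253·d ≡ 1 (mod 2464). Apply the extended Euclidean algorithm:
2464 = 1·2253 + 211
2253 = 10·211 + 143
211 = 1·143 + 68
143 = 2·68 + 7
68 = 9·7 + 5
7 = 1·5 + 2
5 = 2·2 + 1
2 = 2·1 + 0
Back-substitute:
1 = 5 − 2·2
1 = −2·7 + 3·5
1 = 3·68 − 29·7
1 = −29·143 + 61·68
1 = 61·211 − 90·143
1 = −90·2253 + 961·211
1 = 961·2464 − 1051·2253
So 2253·(-1051) ≡ 1 (mod 2464), hence d ≡ -1051 ≡ 1413 (mod 2464).

1413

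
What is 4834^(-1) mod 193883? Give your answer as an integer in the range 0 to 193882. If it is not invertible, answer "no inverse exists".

gcd(193883, 4834) by repeated division:
193883 = 40·4834 + 523
4834 = 9·523 + 127
523 = 4·127 + 15
127 = 8·15 + 7
15 = 2·7 + 1
7 = 7·1 + 0
gcd = 1, so the inverse exists. Back-substitute:
1 = 15 − 2·7
1 = −2·127 + 17·15
1 = 17·523 − 70·127
1 = −70·4834 + 647·523
1 = 647·193883 − 25950·4834
Hence 4834⁻¹ ≡ -25950 ≡ 167933 (mod 193883).

167933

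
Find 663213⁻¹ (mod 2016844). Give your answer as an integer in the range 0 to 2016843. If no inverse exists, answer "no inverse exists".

1529925

Extended Euclidean algorithm:
2016844 = 3*663213 + 27205
663213 = 24*27205 + 10293
27205 = 2*10293 + 6619
10293 = 1*6619 + 3674
6619 = 1*3674 + 2945
3674 = 1*2945 + 729
2945 = 4*729 + 29
729 = 25*29 + 4
29 = 7*4 + 1
4 = 4*1 + 0
Since gcd(663213, 2016844) = 1, back-substitute to write 1 as a combination:
1 = 29 − 7·4
1 = −7·729 + 176·29
1 = 176·2945 − 711·729
1 = −711·3674 + 887·2945
1 = 887·6619 − 1598·3674
1 = −1598·10293 + 2485·6619
1 = 2485·27205 − 6568·10293
1 = −6568·663213 + 160117·27205
1 = 160117·2016844 − 486919·663213
Hence 663213⁻¹ ≡ -486919 ≡ 1529925 (mod 2016844).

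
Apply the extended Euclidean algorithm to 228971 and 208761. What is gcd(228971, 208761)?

1

Euclidean algorithm:
228971 = 1×208761 + 20210
208761 = 10×20210 + 6661
20210 = 3×6661 + 227
6661 = 29×227 + 78
227 = 2×78 + 71
78 = 1×71 + 7
71 = 10×7 + 1
7 = 7×1 + 0
gcd(228971, 208761) = 1.
Working backward:
1 = 71 − 10·7
1 = −10·78 + 11·71
1 = 11·227 − 32·78
1 = −32·6661 + 939·227
1 = 939·20210 − 2849·6661
1 = −2849·208761 + 29429·20210
1 = 29429·228971 − 32278·208761
So 1 = (29429)·228971 + (-32278)·208761.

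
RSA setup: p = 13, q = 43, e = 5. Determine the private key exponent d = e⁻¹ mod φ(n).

φ(n) = (p−1)(q−1) = 12·42 = 504.
Need d with 5·d ≡ 1 (mod 504). Apply the extended Euclidean algorithm:
504 = 100*5 + 4
5 = 1*4 + 1
4 = 4*1 + 0
Back-substitute:
1 = 5 − 4
1 = −504 + 101·5
So 5·101 ≡ 1 (mod 504), hence d = 101.

101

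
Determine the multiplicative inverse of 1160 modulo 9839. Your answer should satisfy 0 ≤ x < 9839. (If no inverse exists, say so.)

Apply the Euclidean algorithm to 9839 and 1160:
9839 = 8×1160 + 559
1160 = 2×559 + 42
559 = 13×42 + 13
42 = 3×13 + 3
13 = 4×3 + 1
3 = 3×1 + 0
gcd = 1, so the inverse exists. Back-substitute:
1 = 13 − 4·3
1 = −4·42 + 13·13
1 = 13·559 − 173·42
1 = −173·1160 + 359·559
1 = 359·9839 − 3045·1160
Thus 1160·(-3045) ≡ 1 (mod 9839); reducing, -3045 mod 9839 = 6794.

6794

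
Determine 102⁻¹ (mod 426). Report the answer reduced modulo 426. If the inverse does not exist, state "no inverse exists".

Compute gcd(102, 426):
426 = 4×102 + 18
102 = 5×18 + 12
18 = 1×12 + 6
12 = 2×6 + 0
The gcd is 6, not 1, hence no inverse exists.

no inverse exists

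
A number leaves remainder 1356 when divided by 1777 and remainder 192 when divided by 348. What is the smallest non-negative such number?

129300

Write x = 1356 + 1777·k. Then 1777·k ≡ 192 − 1356 ≡ 228 (mod 348).
Need 1777⁻¹ mod 348. Extended Euclid on (348, 37):
348 = 9·37 + 15
37 = 2·15 + 7
15 = 2·7 + 1
7 = 7·1 + 0
Back-substitute:
1 = 15 − 2·7
1 = −2·37 + 5·15
1 = 5·348 − 47·37
1777⁻¹ ≡ 301 (mod 348), so k ≡ 301·228 ≡ 72 (mod 348).
x = 1356 + 1777·72 = 129300.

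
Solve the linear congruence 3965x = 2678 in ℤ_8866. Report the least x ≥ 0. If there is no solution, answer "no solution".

First find gcd(3965, 8866):
8866 = 2*3965 + 936
3965 = 4*936 + 221
936 = 4*221 + 52
221 = 4*52 + 13
52 = 4*13 + 0
gcd = 13 and 13 | 2678, so solutions exist. Divide through by 13: 305x ≡ 206 (mod 682).
Now find 305⁻¹ mod 682:
682 = 2*305 + 72
305 = 4*72 + 17
72 = 4*17 + 4
17 = 4*4 + 1
4 = 4*1 + 0
Back-substitute:
1 = 17 − 4·4
1 = −4·72 + 17·17
1 = 17·305 − 72·72
1 = −72·682 + 161·305
So 305⁻¹ ≡ 161 (mod 682).
Then x ≡ 161·206 ≡ 430 (mod 682); the smallest non-negative solution is x = 430.

430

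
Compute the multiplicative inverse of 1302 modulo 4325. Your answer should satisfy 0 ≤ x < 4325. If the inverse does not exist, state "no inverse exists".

Extended Euclidean algorithm:
4325 = 3·1302 + 419
1302 = 3·419 + 45
419 = 9·45 + 14
45 = 3·14 + 3
14 = 4·3 + 2
3 = 1·2 + 1
2 = 2·1 + 0
Since gcd(1302, 4325) = 1, back-substitute to write 1 as a combination:
1 = 3 − 2
1 = −14 + 5·3
1 = 5·45 − 16·14
1 = −16·419 + 149·45
1 = 149·1302 − 463·419
1 = −463·4325 + 1538·1302
So 1302·1538 ≡ 1 (mod 4325).

1538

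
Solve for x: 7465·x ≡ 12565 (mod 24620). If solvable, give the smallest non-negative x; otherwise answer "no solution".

3369

First find gcd(7465, 24620):
24620 = 3·7465 + 2225
7465 = 3·2225 + 790
2225 = 2·790 + 645
790 = 1·645 + 145
645 = 4·145 + 65
145 = 2·65 + 15
65 = 4·15 + 5
15 = 3·5 + 0
gcd = 5 and 5 | 12565, so solutions exist. Divide through by 5: 1493x ≡ 2513 (mod 4924).
Now find 1493⁻¹ mod 4924:
4924 = 3×1493 + 445
1493 = 3×445 + 158
445 = 2×158 + 129
158 = 1×129 + 29
129 = 4×29 + 13
29 = 2×13 + 3
13 = 4×3 + 1
3 = 3×1 + 0
Back-substitute:
1 = 13 − 4·3
1 = −4·29 + 9·13
1 = 9·129 − 40·29
1 = −40·158 + 49·129
1 = 49·445 − 138·158
1 = −138·1493 + 463·445
1 = 463·4924 − 1527·1493
So 1493·(-1527) ≡ 1 (mod 4924), i.e. 1493⁻¹ ≡ 3397.
Then x ≡ 3397·2513 ≡ 3369 (mod 4924); the smallest non-negative solution is x = 3369.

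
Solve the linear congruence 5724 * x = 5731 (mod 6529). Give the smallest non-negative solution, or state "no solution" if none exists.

First find gcd(5724, 6529):
6529 = 1×5724 + 805
5724 = 7×805 + 89
805 = 9×89 + 4
89 = 22×4 + 1
4 = 4×1 + 0
gcd = 1, so a unique solution mod 6529 exists.
Back-substitute for the Bézout coefficients:
1 = 89 − 22·4
1 = −22·805 + 199·89
1 = 199·5724 − 1415·805
1 = −1415·6529 + 1614·5724
So 5724·(1614) ≡ 1 (mod 6529), giving 5724⁻¹ ≡ 1614.
x ≡ 5724⁻¹·5731 ≡ 1614·5731 ≡ 4770 (mod 6529).

4770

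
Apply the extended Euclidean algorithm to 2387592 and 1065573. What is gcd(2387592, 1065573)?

9

Euclidean algorithm:
2387592 = 2*1065573 + 256446
1065573 = 4*256446 + 39789
256446 = 6*39789 + 17712
39789 = 2*17712 + 4365
17712 = 4*4365 + 252
4365 = 17*252 + 81
252 = 3*81 + 9
81 = 9*9 + 0
gcd(2387592, 1065573) = 9.
Back-substituting:
9 = 252 − 3·81
9 = −3·4365 + 52·252
9 = 52·17712 − 211·4365
9 = −211·39789 + 474·17712
9 = 474·256446 − 3055·39789
9 = −3055·1065573 + 12694·256446
9 = 12694·2387592 − 28443·1065573
So 9 = (12694)·2387592 + (-28443)·1065573.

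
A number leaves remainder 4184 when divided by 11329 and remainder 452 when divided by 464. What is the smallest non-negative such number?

Write x = 4184 + 11329·k. Then 11329·k ≡ 452 − 4184 ≡ 444 (mod 464).
Need 11329⁻¹ mod 464. Extended Euclid on (464, 193):
464 = 2·193 + 78
193 = 2·78 + 37
78 = 2·37 + 4
37 = 9·4 + 1
4 = 4·1 + 0
Back-substitute:
1 = 37 − 9·4
1 = −9·78 + 19·37
1 = 19·193 − 47·78
1 = −47·464 + 113·193
11329⁻¹ ≡ 113 (mod 464), so k ≡ 113·444 ≡ 60 (mod 464).
x = 4184 + 11329·60 = 683924.

683924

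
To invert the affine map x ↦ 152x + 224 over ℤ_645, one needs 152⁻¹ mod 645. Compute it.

Run Euclid on (645, 152):
645 = 4·152 + 37
152 = 4·37 + 4
37 = 9·4 + 1
4 = 4·1 + 0
The gcd is 1. Working backward:
1 = 37 − 9·4
1 = −9·152 + 37·37
1 = 37·645 − 157·152
So 152·(-157) ≡ 1 (mod 645), and -157 ≡ 488 (mod 645).

488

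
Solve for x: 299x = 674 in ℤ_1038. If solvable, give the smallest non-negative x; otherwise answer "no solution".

766

First find gcd(299, 1038):
1038 = 3×299 + 141
299 = 2×141 + 17
141 = 8×17 + 5
17 = 3×5 + 2
5 = 2×2 + 1
2 = 2×1 + 0
gcd = 1, so a unique solution mod 1038 exists.
Back-substitute for the Bézout coefficients:
1 = 5 − 2·2
1 = −2·17 + 7·5
1 = 7·141 − 58·17
1 = −58·299 + 123·141
1 = 123·1038 − 427·299
So 299·(-427) ≡ 1 (mod 1038), giving 299⁻¹ ≡ 611.
x ≡ 299⁻¹·674 ≡ 611·674 ≡ 766 (mod 1038).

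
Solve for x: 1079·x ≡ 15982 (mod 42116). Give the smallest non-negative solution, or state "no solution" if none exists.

33934

First find gcd(1079, 42116):
42116 = 39×1079 + 35
1079 = 30×35 + 29
35 = 1×29 + 6
29 = 4×6 + 5
6 = 1×5 + 1
5 = 5×1 + 0
gcd = 1, so a unique solution mod 42116 exists.
Back-substitute for the Bézout coefficients:
1 = 6 − 5
1 = −29 + 5·6
1 = 5·35 − 6·29
1 = −6·1079 + 185·35
1 = 185·42116 − 7221·1079
So 1079·(-7221) ≡ 1 (mod 42116), giving 1079⁻¹ ≡ 34895.
x ≡ 1079⁻¹·15982 ≡ 34895·15982 ≡ 33934 (mod 42116).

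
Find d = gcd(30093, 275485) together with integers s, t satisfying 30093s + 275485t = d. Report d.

7

Apply Euclid's algorithm to 275485 and 30093:
275485 = 9*30093 + 4648
30093 = 6*4648 + 2205
4648 = 2*2205 + 238
2205 = 9*238 + 63
238 = 3*63 + 49
63 = 1*49 + 14
49 = 3*14 + 7
14 = 2*7 + 0
gcd(30093, 275485) = 7.
Working backward:
7 = 49 − 3·14
7 = −3·63 + 4·49
7 = 4·238 − 15·63
7 = −15·2205 + 139·238
7 = 139·4648 − 293·2205
7 = −293·30093 + 1897·4648
7 = 1897·275485 − 17366·30093
So 7 = (1897)·275485 + (-17366)·30093.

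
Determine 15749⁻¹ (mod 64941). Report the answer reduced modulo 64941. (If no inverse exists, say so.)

gcd(64941, 15749) by repeated division:
64941 = 4·15749 + 1945
15749 = 8·1945 + 189
1945 = 10·189 + 55
189 = 3·55 + 24
55 = 2·24 + 7
24 = 3·7 + 3
7 = 2·3 + 1
3 = 3·1 + 0
The gcd is 1. Working backward:
1 = 7 − 2·3
1 = −2·24 + 7·7
1 = 7·55 − 16·24
1 = −16·189 + 55·55
1 = 55·1945 − 566·189
1 = −566·15749 + 4583·1945
1 = 4583·64941 − 18898·15749
Hence 15749⁻¹ ≡ -18898 ≡ 46043 (mod 64941).

46043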